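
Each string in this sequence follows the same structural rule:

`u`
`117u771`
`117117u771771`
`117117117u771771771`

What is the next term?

Each term wraps the previous one in 117 on the left and 771 on the right.
One more step from 117117117u771771771 gives the answer.

117117117117u771771771771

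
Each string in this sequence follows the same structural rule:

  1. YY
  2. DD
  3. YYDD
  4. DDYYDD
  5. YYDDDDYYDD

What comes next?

DDYYDDYYDDDDYYDD

Each term (from the third on) is the two preceding terms concatenated in order: term 3 = YY·DD = YYDD.
Continuing: DDYYDD · YYDDDDYYDD gives term 6.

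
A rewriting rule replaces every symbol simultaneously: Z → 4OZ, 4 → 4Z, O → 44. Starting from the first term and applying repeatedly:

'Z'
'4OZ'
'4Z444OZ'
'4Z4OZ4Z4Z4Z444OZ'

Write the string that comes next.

4Z4OZ4Z444OZ4Z4OZ4Z4OZ4Z4OZ4Z4Z4Z444OZ

φ(4Z4OZ4Z4Z4Z444OZ) expands symbol-by-symbol to 4Z 4OZ 4Z 44 4OZ 4Z 4OZ 4Z 4OZ 4Z 4OZ 4Z 4Z 4Z 44 4OZ; joining the 16 pieces gives the next term.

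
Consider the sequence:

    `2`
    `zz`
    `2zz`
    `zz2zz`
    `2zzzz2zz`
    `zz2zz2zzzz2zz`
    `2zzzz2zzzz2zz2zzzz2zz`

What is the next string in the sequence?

zz2zz2zzzz2zz2zzzz2zzzz2zz2zzzz2zz

This is a Fibonacci-style word recurrence s(k) = s(k−2)·s(k−1): e.g. 2·zz = 2zz.
The next term joins zz2zz2zzzz2zz and 2zzzz2zzzz2zz2zzzz2zz.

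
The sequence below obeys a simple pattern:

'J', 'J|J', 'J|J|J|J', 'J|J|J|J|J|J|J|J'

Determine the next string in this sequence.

s(k+1) = s(k)·|·s(k) — each term doubles the last with '|' between the halves.
So the next term is two copies of J|J|J|J|J|J|J|J with '|' between the halves.

J|J|J|J|J|J|J|J|J|J|J|J|J|J|J|J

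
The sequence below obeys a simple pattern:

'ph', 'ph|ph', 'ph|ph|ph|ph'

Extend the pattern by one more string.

ph|ph|ph|ph|ph|ph|ph|ph

Each string is two copies of the previous one joined by '|'.
One more doubling of ph|ph|ph|ph gives the answer.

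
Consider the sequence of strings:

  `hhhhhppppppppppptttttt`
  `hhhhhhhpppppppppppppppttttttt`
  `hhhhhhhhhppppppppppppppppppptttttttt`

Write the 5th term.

Each string has the form h^{2n-1} p^{4n-1} t^{n+3}, where the shown terms are n = 3, 4, 5.
Setting n = 7 gives 13, 27, 10 characters in each block.

hhhhhhhhhhhhhppppppppppppppppppppppppppptttttttttt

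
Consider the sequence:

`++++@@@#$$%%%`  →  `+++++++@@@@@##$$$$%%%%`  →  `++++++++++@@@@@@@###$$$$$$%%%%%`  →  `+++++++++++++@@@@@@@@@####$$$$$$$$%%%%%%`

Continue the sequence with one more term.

Term n consists of 3n+1 +'s, followed by 2n+1 @'s, followed by n #'s, followed by 2n $'s, followed by n+2 %'s (n = 1, 2, …).
Setting n = 5 gives 16, 11, 5, 10, 7 characters in each block.

++++++++++++++++@@@@@@@@@@@#####$$$$$$$$$$%%%%%%%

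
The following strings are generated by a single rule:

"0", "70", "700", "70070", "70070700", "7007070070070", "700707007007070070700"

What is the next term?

7007070070070700707007007070070070

From term 3 onward, concatenate the last term with the second-to-last: 70·0 = 700, 700·70 = 70070, …
So term 8 is 700707007007070070700·7007070070070.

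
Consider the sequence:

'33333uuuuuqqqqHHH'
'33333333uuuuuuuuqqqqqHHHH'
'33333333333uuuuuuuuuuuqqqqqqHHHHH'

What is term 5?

33333333333333333uuuuuuuuuuuuuuuuuqqqqqqqqHHHHHHH

The n-th term is 3n-1 3's then 3n-1 u's then n+2 q's then n+1 H's, where the shown terms are n = 2, 3, 4.
At n = 6 the blocks have lengths 17, 17, 8, 7.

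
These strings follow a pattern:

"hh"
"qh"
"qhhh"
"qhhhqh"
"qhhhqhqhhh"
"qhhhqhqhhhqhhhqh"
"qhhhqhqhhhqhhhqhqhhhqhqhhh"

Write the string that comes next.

qhhhqhqhhhqhhhqhqhhhqhqhhhqhhhqhqhhhqhhhqh

From term 3 onward, concatenate the last term with the second-to-last: qh·hh = qhhh, qhhh·qh = qhhhqh, …
Continuing: qhhhqhqhhhqhhhqhqhhhqhqhhh · qhhhqhqhhhqhhhqh gives term 8.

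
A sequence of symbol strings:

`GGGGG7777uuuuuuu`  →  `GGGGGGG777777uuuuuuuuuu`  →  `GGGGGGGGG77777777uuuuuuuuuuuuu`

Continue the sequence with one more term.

Reading off run lengths: G runs 5, 7, 9; 7 runs 4, 6, 8; u runs 7, 10, 13 — each is linear in n, where the shown terms are n = 2, 3, 4.
For the next term, n = 5, so the run lengths are 11, 10, 16.

GGGGGGGGGGG7777777777uuuuuuuuuuuuuuuu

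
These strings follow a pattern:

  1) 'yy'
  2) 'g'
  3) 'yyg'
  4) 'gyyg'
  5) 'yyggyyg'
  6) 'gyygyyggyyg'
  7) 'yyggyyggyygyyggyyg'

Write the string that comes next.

gyygyyggyygyyggyyggyygyyggyyg

From term 3 onward, concatenate the second-to-last term with the last: yy·g = yyg, g·yyg = gyyg, …
So term 8 is gyygyyggyyg·yyggyyggyygyyggyyg.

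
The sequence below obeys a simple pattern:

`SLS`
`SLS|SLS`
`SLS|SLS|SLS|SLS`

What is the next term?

SLS|SLS|SLS|SLS|SLS|SLS|SLS|SLS

Each string is two copies of the previous one joined by '|'.
So the next term is two copies of SLS|SLS|SLS|SLS with '|' between the halves.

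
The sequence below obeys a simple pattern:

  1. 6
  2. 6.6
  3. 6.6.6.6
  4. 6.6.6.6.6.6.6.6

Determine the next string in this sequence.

Each string is two copies of the previous one joined by '.'.
Doubling 6.6.6.6.6.6.6.6 with '.' between the halves:

6.6.6.6.6.6.6.6.6.6.6.6.6.6.6.6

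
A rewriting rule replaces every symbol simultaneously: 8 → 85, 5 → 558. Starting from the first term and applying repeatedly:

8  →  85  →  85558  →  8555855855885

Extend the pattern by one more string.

Rewriting the 13 symbols of 8555855855885 one by one yields 85 558 558 558 85 558 558 85 558 558 85 85 558; concatenated:

8555855855885558558855585588585558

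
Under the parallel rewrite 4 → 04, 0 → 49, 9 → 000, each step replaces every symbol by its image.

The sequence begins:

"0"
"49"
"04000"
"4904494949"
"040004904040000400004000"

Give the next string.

4904494949040004904490449494949044949494904494949

φ(040004904040000400004000) expands symbol-by-symbol to 49 04 49 49 49 04 000 49 04 49 04 49 49 49 49 04 49 49 49 49 04 49 49 49; joining the 24 pieces gives the next term.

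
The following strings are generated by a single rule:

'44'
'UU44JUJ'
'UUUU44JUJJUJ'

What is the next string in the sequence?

Each term wraps the previous one in UU on the left and JUJ on the right.
One more step from UUUU44JUJJUJ gives the answer.

UUUUUU44JUJJUJJUJ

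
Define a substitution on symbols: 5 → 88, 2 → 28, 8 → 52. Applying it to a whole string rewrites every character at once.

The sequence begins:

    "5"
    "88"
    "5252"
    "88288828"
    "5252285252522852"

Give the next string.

Replace each of the 16 characters of 5252285252522852 in place — 88 28 88 28 28 52 88 28 88 28 88 28 28 52 88 28 — and concatenate.

88288828285288288828882828528828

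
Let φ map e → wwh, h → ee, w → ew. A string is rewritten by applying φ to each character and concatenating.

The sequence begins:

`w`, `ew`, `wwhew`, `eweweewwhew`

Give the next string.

wwhewwwhewwwhwwheweweewwhew

Expanding eweweewwhew: e→wwh, w→ew, e→wwh, w→ew, e→wwh, e→wwh, w→ew, w→ew, h→ee, e→wwh, w→ew. Concatenated: wwh ew wwh ew wwh wwh ew ew ee wwh ew.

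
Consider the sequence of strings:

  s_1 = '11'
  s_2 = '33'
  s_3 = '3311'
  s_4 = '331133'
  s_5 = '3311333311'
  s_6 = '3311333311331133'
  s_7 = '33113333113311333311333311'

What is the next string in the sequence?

331133331133113333113333113311333311331133

Each term (from the third on) is the previous term followed by the one before it: term 3 = 33·11 = 3311.
Continuing: 33113333113311333311333311 · 3311333311331133 gives term 8.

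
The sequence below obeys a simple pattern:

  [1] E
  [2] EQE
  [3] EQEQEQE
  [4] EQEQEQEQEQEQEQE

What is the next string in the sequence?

Each string is two copies of the previous one joined by 'Q'.
One more doubling of EQEQEQEQEQEQEQE gives the answer.

EQEQEQEQEQEQEQEQEQEQEQEQEQEQEQE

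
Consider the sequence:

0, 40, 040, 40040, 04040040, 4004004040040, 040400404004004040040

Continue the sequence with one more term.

4004004040040040400404004004040040

From term 3 onward, concatenate the second-to-last term with the last: 0·40 = 040, 40·040 = 40040, …
So term 8 is 4004004040040·040400404004004040040.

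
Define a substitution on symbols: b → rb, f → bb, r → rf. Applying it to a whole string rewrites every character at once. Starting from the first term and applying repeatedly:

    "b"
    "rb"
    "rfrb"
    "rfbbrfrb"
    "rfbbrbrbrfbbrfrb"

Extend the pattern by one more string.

Rewriting the 16 symbols of rfbbrbrbrfbbrfrb one by one yields rf bb rb rb rf rb rf rb rf bb rb rb rf bb rf rb; concatenated:

rfbbrbrbrfrbrfrbrfbbrbrbrfbbrfrb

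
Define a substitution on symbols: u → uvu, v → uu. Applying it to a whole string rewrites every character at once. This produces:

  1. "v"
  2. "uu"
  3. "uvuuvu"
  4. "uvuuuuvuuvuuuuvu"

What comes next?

Replace each of the 16 characters of uvuuuuvuuvuuuuvu in place — uvu uu uvu uvu uvu uvu uu uvu uvu uu uvu uvu uvu uvu uu uvu — and concatenate.

uvuuuuvuuvuuvuuvuuuuvuuvuuuuvuuvuuvuuvuuuuvu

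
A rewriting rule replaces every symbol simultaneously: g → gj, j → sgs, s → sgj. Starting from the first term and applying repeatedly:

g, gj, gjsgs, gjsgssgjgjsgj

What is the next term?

φ(gjsgssgjgjsgj) expands symbol-by-symbol to gj sgs sgj gj sgj sgj gj sgs gj sgs sgj gj sgs; joining the 13 pieces gives the next term.

gjsgssgjgjsgjsgjgjsgsgjsgssgjgjsgs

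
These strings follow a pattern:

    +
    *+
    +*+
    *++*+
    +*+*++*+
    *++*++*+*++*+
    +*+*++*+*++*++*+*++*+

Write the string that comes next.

*++*++*+*++*++*+*++*+*++*++*+*++*+

From term 3 onward, concatenate the second-to-last term with the last: +·*+ = +*+, *+·+*+ = *++*+, …
The next term joins *++*++*+*++*+ and +*+*++*+*++*++*+*++*+.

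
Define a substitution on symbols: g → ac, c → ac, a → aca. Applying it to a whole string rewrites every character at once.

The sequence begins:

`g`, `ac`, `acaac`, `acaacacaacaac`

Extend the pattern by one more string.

Rewriting the 13 symbols of acaacacaacaac one by one yields aca ac aca aca ac aca ac aca aca ac aca aca ac; concatenated:

acaacacaacaacacaacacaacaacacaacaac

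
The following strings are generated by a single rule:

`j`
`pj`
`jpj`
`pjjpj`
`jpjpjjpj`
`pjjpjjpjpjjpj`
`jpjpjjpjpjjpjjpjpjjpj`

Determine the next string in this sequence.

pjjpjjpjpjjpjjpjpjjpjpjjpjjpjpjjpj

Each term (from the third on) is the two preceding terms concatenated in order: term 3 = j·pj = jpj.
The next term joins pjjpjjpjpjjpj and jpjpjjpjpjjpjjpjpjjpj.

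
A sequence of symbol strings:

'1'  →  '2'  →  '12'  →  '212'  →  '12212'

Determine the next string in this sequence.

21212212

Each term (from the third on) is the two preceding terms concatenated in order: term 3 = 1·2 = 12.
So term 6 is 212·12212.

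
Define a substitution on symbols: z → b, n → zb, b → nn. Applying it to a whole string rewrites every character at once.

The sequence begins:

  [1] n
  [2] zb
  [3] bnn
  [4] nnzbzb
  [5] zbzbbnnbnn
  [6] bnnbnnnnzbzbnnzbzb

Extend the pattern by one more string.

Rewriting the 18 symbols of bnnbnnnnzbzbnnzbzb one by one yields nn zb zb nn zb zb zb zb b nn b nn zb zb b nn b nn; concatenated:

nnzbzbnnzbzbzbzbbnnbnnzbzbbnnbnn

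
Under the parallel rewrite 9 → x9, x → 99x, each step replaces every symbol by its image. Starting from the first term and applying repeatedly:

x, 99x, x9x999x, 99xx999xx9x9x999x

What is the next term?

Replace each of the 17 characters of 99xx999xx9x9x999x in place — x9 x9 99x 99x x9 x9 x9 99x 99x x9 99x x9 99x x9 x9 x9 99x — and concatenate.

x9x999x99xx9x9x999x99xx999xx999xx9x9x999x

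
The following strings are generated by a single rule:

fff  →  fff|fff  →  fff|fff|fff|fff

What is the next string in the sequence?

s(k+1) = s(k)·|·s(k) — each term doubles the last with '|' between the halves.
One more doubling of fff|fff|fff|fff gives the answer.

fff|fff|fff|fff|fff|fff|fff|fff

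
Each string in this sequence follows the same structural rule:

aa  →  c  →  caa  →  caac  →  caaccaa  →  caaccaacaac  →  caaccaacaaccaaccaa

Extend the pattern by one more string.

caaccaacaaccaaccaacaaccaacaac

This is a Fibonacci-style word recurrence s(k) = s(k−1)·s(k−2): e.g. c·aa = caa.
Continuing: caaccaacaaccaaccaa · caaccaacaac gives term 8.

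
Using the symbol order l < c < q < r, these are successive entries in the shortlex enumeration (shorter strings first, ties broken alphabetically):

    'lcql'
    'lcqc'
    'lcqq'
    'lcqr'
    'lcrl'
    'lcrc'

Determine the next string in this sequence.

The successor of lcrc increments the rightmost position that isn't already r and resets every position after it to l.

lcrq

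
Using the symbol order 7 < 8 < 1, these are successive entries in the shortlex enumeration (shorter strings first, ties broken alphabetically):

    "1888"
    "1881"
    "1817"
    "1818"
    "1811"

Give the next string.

1177

Find the rightmost character of 1811 below 1, bump it to the next letter, and reset everything to its right to 7.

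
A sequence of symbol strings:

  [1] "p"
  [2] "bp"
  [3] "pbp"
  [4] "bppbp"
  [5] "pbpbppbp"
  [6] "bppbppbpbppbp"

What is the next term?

pbpbppbpbppbppbpbppbp

From term 3 onward, concatenate the second-to-last term with the last: p·bp = pbp, bp·pbp = bppbp, …
So term 7 is pbpbppbp·bppbppbpbppbp.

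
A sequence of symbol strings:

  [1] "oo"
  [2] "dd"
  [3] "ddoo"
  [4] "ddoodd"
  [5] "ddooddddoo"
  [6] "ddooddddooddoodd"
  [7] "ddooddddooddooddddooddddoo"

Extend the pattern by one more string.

Each term (from the third on) is the previous term followed by the one before it: term 3 = dd·oo = ddoo.
The next term joins ddooddddooddooddddooddddoo and ddooddddooddoodd.

ddooddddooddooddddooddddooddooddddooddoodd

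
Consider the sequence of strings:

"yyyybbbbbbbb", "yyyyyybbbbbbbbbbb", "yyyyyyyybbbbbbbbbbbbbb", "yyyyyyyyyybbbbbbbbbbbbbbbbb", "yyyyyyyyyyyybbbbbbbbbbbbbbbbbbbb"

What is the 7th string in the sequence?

Each string has the form y^{2n} b^{3n+2}, where the shown terms are n = 2, 3, 4, 5, 6.
At n = 8 the blocks have lengths 16, 26.

yyyyyyyyyyyyyyyybbbbbbbbbbbbbbbbbbbbbbbbbb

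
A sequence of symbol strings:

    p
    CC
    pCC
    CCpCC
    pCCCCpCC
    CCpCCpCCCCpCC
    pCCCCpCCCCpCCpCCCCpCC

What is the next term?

Each term (from the third on) is the two preceding terms concatenated in order: term 3 = p·CC = pCC.
The next term joins CCpCCpCCCCpCC and pCCCCpCCCCpCCpCCCCpCC.

CCpCCpCCCCpCCpCCCCpCCCCpCCpCCCCpCC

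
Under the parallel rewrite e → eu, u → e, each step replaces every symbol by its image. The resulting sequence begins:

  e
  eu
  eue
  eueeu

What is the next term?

eueeueue

Expanding eueeu: e→eu, u→e, e→eu, e→eu, u→e. Concatenated: eu e eu eu e.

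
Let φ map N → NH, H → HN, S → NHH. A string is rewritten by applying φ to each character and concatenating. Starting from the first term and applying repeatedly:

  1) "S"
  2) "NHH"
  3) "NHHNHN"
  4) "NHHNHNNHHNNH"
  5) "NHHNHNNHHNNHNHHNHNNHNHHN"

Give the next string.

Replace each of the 24 characters of NHHNHNNHHNNHNHHNHNNHNHHN in place — NH HN HN NH HN NH NH HN HN NH NH HN NH HN HN NH HN NH NH HN NH HN HN NH — and concatenate.

NHHNHNNHHNNHNHHNHNNHNHHNNHHNHNNHHNNHNHHNNHHNHNNH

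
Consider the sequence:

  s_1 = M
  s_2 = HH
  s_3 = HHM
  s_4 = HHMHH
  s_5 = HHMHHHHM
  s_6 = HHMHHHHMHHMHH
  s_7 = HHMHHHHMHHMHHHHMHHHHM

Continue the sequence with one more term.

From term 3 onward, concatenate the last term with the second-to-last: HH·M = HHM, HHM·HH = HHMHH, …
So term 8 is HHMHHHHMHHMHHHHMHHHHM·HHMHHHHMHHMHH.

HHMHHHHMHHMHHHHMHHHHMHHMHHHHMHHMHH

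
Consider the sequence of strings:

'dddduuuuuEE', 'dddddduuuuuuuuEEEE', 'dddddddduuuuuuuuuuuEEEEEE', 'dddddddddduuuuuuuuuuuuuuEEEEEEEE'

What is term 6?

dddddddddddddduuuuuuuuuuuuuuuuuuuuEEEEEEEEEEEE

The n-th term is 2n+2 d's then 3n+2 u's then 2n E's (n = 1, 2, …).
Setting n = 6 gives 14, 20, 12 characters in each block.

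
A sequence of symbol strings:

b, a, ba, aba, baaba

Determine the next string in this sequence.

From term 3 onward, concatenate the second-to-last term with the last: b·a = ba, a·ba = aba, …
So term 6 is aba·baaba.

ababaaba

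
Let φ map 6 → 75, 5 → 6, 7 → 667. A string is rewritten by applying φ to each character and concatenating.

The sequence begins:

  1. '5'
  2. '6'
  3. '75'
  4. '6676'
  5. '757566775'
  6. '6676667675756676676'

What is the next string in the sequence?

Rewriting the 19 symbols of 6676667675756676676 one by one yields 75 75 667 75 75 75 667 75 667 6 667 6 75 75 667 75 75 667 75; concatenated:

757566775757566775667666767575667757566775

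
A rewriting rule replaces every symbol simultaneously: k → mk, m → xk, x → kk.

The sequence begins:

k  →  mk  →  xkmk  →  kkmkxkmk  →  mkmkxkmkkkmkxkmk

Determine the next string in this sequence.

Replace each of the 16 characters of mkmkxkmkkkmkxkmk in place — xk mk xk mk kk mk xk mk mk mk xk mk kk mk xk mk — and concatenate.

xkmkxkmkkkmkxkmkmkmkxkmkkkmkxkmk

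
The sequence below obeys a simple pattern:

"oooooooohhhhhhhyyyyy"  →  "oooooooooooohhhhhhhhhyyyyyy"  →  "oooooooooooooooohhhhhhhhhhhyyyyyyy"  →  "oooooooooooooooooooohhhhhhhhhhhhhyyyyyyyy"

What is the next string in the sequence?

The n-th term is 4n o's then 2n+3 h's then n+3 y's, where the shown terms are n = 2, 3, 4, 5.
At n = 6 the blocks have lengths 24, 15, 9.

oooooooooooooooooooooooohhhhhhhhhhhhhhhyyyyyyyyy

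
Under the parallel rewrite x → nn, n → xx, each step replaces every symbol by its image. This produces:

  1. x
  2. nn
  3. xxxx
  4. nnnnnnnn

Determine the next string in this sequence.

xxxxxxxxxxxxxxxx

Expanding nnnnnnnn: n→xx, n→xx, n→xx, n→xx, n→xx, n→xx, n→xx, n→xx. Concatenated: xx xx xx xx xx xx xx xx.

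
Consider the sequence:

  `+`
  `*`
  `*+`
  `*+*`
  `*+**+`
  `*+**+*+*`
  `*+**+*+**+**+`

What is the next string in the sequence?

Each term (from the third on) is the previous term followed by the one before it: term 3 = *·+ = *+.
The next term joins *+**+*+**+**+ and *+**+*+*.

*+**+*+**+**+*+**+*+*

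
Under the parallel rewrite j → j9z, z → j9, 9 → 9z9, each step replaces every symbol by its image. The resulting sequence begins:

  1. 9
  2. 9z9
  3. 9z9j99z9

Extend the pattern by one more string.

Rewriting each symbol of 9z9j99z9: 9→9z9, z→j9, 9→9z9, j→j9z, 9→9z9, 9→9z9, z→j9, 9→9z9, which concatenates to 9z9 j9 9z9 j9z 9z9 9z9 j9 9z9.

9z9j99z9j9z9z99z9j99z9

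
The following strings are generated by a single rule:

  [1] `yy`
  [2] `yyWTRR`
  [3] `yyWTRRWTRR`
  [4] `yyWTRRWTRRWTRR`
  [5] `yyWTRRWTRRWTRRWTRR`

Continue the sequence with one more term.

Each term is the previous one with WTRR appended.
So the next term is yyWTRRWTRRWTRRWTRR·WTRR.

yyWTRRWTRRWTRRWTRRWTRR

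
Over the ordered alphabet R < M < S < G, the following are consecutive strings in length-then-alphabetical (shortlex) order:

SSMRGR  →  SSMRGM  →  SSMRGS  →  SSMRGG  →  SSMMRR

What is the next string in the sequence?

SSMMRM

The successor of SSMMRR increments the rightmost position that isn't already G and resets every position after it to R.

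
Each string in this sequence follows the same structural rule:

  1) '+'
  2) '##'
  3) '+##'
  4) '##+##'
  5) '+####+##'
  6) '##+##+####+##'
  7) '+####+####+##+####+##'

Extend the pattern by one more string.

##+##+####+##+####+####+##+####+##

Each term (from the third on) is the two preceding terms concatenated in order: term 3 = +·## = +##.
The next term joins ##+##+####+## and +####+####+##+####+##.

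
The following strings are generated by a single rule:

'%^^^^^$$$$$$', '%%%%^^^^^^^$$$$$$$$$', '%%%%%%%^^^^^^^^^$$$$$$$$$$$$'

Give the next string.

%%%%%%%%%%^^^^^^^^^^^$$$$$$$$$$$$$$$

Reading off run lengths: % runs 1, 4, 7; ^ runs 5, 7, 9; $ runs 6, 9, 12 — each is linear in n (n = 1, 2, …).
Setting n = 4 gives 10, 11, 15 characters in each block.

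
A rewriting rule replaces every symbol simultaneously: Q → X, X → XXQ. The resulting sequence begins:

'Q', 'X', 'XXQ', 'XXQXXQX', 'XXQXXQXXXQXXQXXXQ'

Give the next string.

Replace each of the 17 characters of XXQXXQXXXQXXQXXXQ in place — XXQ XXQ X XXQ XXQ X XXQ XXQ XXQ X XXQ XXQ X XXQ XXQ XXQ X — and concatenate.

XXQXXQXXXQXXQXXXQXXQXXQXXXQXXQXXXQXXQXXQX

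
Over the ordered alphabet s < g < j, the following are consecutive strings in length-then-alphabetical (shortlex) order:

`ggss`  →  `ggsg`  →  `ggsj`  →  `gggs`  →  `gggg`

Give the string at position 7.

Continuing the enumeration 2 steps past gggg: gggg → gggj → (answer).

ggjs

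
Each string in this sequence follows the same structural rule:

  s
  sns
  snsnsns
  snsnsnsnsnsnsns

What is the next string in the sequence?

Every step duplicates the string with 'n' between the halves.
Doubling snsnsnsnsnsnsns with 'n' between the halves:

snsnsnsnsnsnsnsnsnsnsnsnsnsnsns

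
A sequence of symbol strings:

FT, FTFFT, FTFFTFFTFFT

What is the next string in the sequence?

s(k+1) = s(k)·F·s(k) — each term doubles the last with 'F' between the halves.
So the next term is two copies of FTFFTFFTFFT with 'F' between the halves.

FTFFTFFTFFTFFTFFTFFTFFT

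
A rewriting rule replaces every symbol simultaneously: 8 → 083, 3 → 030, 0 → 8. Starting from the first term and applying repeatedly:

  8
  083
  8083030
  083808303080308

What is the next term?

φ(083808303080308) expands symbol-by-symbol to 8 083 030 083 8 083 030 8 030 8 083 8 030 8 083; joining the 15 pieces gives the next term.

808303008380830308030808380308083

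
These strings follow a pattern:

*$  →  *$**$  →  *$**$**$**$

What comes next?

Each string is two copies of the previous one joined by '*'.
So the next term is two copies of *$**$**$**$ with '*' between the halves.

*$**$**$**$**$**$**$**$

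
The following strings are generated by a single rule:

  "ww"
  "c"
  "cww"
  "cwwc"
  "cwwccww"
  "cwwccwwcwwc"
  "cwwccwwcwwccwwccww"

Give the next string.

cwwccwwcwwccwwccwwcwwccwwcwwc

Each term (from the third on) is the previous term followed by the one before it: term 3 = c·ww = cww.
Continuing: cwwccwwcwwccwwccww · cwwccwwcwwc gives term 8.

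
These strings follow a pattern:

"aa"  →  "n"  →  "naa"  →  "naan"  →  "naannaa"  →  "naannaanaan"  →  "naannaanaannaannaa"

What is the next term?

naannaanaannaannaanaannaanaan

Each term (from the third on) is the previous term followed by the one before it: term 3 = n·aa = naa.
The next term joins naannaanaannaannaa and naannaanaan.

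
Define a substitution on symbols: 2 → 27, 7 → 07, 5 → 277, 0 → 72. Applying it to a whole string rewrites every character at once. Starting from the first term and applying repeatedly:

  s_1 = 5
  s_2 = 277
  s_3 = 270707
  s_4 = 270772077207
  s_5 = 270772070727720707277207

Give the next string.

Replace each of the 24 characters of 270772070727720707277207 in place — 27 07 72 07 07 27 72 07 72 07 27 07 07 27 72 07 72 07 27 07 07 27 72 07 — and concatenate.

270772070727720772072707072772077207270707277207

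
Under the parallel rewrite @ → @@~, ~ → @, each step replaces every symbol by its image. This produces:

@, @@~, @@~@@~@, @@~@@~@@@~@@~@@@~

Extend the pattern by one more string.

Rewriting the 17 symbols of @@~@@~@@@~@@~@@@~ one by one yields @@~ @@~ @ @@~ @@~ @ @@~ @@~ @@~ @ @@~ @@~ @ @@~ @@~ @@~ @; concatenated:

@@~@@~@@@~@@~@@@~@@~@@~@@@~@@~@@@~@@~@@~@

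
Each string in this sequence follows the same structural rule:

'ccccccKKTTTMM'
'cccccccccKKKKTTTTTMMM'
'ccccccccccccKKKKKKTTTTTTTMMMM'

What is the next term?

The n-th term is 3n+3 c's then 2n K's then 2n+1 T's then n+1 M's (n = 1, 2, …).
At n = 4 the blocks have lengths 15, 8, 9, 5.

cccccccccccccccKKKKKKKKTTTTTTTTTMMMMM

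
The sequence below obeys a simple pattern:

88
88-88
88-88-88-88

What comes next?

Each string is two copies of the previous one joined by '-'.
Doubling 88-88-88-88 with '-' between the halves:

88-88-88-88-88-88-88-88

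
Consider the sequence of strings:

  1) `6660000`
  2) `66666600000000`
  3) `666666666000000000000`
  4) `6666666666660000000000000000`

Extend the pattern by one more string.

Each string has the form 6^{3n} 0^{4n} (n = 1, 2, …).
Setting n = 5 gives 15, 20 characters in each block.

66666666666666600000000000000000000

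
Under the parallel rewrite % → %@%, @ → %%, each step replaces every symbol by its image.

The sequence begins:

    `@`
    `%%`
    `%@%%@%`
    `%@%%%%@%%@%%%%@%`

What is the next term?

φ(%@%%%%@%%@%%%%@%) expands symbol-by-symbol to %@% %% %@% %@% %@% %@% %% %@% %@% %% %@% %@% %@% %@% %% %@%; joining the 16 pieces gives the next term.

%@%%%%@%%@%%@%%@%%%%@%%@%%%%@%%@%%@%%@%%%%@%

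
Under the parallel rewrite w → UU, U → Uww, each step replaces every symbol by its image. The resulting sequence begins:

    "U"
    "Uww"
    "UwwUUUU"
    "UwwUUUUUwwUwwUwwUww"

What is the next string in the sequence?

UwwUUUUUwwUwwUwwUwwUwwUUUUUwwUUUUUwwUUUUUwwUUUU

φ(UwwUUUUUwwUwwUwwUww) expands symbol-by-symbol to Uww UU UU Uww Uww Uww Uww Uww UU UU Uww UU UU Uww UU UU Uww UU UU; joining the 19 pieces gives the next term.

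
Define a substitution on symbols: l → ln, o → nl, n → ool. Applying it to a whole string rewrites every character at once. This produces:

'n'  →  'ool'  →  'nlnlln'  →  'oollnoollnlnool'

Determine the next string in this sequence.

nlnllnlnoolnlnllnlnoollnoolnlnlln

φ(oollnoollnlnool) expands symbol-by-symbol to nl nl ln ln ool nl nl ln ln ool ln ool nl nl ln; joining the 15 pieces gives the next term.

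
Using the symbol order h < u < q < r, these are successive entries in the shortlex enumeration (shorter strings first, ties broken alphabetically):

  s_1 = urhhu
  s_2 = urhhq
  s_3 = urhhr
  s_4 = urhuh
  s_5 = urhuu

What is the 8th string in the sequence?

Advancing 3 positions from urhuu through urhuu → urhuq → urhur reaches term 8.

urhqh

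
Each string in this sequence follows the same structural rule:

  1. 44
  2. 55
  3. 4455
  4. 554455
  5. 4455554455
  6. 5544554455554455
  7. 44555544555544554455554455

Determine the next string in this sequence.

This is a Fibonacci-style word recurrence s(k) = s(k−2)·s(k−1): e.g. 44·55 = 4455.
So term 8 is 5544554455554455·44555544555544554455554455.

554455445555445544555544555544554455554455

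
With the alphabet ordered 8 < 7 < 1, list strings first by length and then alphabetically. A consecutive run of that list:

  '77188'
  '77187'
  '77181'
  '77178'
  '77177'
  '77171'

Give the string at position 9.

Continuing the enumeration 3 steps past 77171: 77171 → 77118 → 77117 → (answer).

77111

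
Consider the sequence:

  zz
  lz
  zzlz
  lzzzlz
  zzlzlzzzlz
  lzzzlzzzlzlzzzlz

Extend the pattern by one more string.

Each term (from the third on) is the two preceding terms concatenated in order: term 3 = zz·lz = zzlz.
So term 7 is zzlzlzzzlz·lzzzlzzzlzlzzzlz.

zzlzlzzzlzlzzzlzzzlzlzzzlz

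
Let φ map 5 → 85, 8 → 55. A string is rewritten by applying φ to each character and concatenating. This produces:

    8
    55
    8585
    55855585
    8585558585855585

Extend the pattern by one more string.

φ(8585558585855585) expands symbol-by-symbol to 55 85 55 85 85 85 55 85 55 85 55 85 85 85 55 85; joining the 16 pieces gives the next term.

55855585858555855585558585855585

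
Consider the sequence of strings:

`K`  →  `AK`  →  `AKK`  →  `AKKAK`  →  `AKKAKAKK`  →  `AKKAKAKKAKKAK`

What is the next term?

From term 3 onward, concatenate the last term with the second-to-last: AK·K = AKK, AKK·AK = AKKAK, …
The next term joins AKKAKAKKAKKAK and AKKAKAKK.

AKKAKAKKAKKAKAKKAKAKK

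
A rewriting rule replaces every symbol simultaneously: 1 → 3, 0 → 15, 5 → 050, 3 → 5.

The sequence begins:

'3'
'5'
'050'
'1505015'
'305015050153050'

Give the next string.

5150501530501505015305051505015

Replace each of the 15 characters of 305015050153050 in place — 5 15 050 15 3 050 15 050 15 3 050 5 15 050 15 — and concatenate.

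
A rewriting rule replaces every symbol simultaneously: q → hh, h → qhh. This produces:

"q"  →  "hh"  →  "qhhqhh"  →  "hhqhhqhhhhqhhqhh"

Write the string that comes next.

Replace each of the 16 characters of hhqhhqhhhhqhhqhh in place — qhh qhh hh qhh qhh hh qhh qhh qhh qhh hh qhh qhh hh qhh qhh — and concatenate.

qhhqhhhhqhhqhhhhqhhqhhqhhqhhhhqhhqhhhhqhhqhh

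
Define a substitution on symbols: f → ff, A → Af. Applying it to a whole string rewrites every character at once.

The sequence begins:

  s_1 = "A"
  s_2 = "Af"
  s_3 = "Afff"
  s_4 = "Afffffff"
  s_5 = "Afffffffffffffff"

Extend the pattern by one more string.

φ(Afffffffffffffff) expands symbol-by-symbol to Af ff ff ff ff ff ff ff ff ff ff ff ff ff ff ff; joining the 16 pieces gives the next term.

Afffffffffffffffffffffffffffffff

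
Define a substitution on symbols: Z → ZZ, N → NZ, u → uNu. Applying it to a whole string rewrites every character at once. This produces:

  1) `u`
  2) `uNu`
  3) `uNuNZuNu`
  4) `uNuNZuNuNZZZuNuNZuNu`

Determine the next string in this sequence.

φ(uNuNZuNuNZZZuNuNZuNu) expands symbol-by-symbol to uNu NZ uNu NZ ZZ uNu NZ uNu NZ ZZ ZZ ZZ uNu NZ uNu NZ ZZ uNu NZ uNu; joining the 20 pieces gives the next term.

uNuNZuNuNZZZuNuNZuNuNZZZZZZZuNuNZuNuNZZZuNuNZuNu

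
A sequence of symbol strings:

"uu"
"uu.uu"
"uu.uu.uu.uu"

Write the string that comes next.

uu.uu.uu.uu.uu.uu.uu.uu

Every step duplicates the string with '.' between the halves.
One more doubling of uu.uu.uu.uu gives the answer.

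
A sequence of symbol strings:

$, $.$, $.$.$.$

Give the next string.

$.$.$.$.$.$.$.$

Every step duplicates the string with '.' between the halves.
So the next term is two copies of $.$.$.$ with '.' between the halves.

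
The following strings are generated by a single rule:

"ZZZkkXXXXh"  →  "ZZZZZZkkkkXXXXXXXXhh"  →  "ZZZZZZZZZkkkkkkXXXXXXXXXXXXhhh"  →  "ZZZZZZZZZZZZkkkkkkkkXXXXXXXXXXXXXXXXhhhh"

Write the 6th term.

The n-th term is 3n Z's then 2n k's then 4n X's then n h's (n = 1, 2, …).
For term 6, n = 6, so the run lengths are 18, 12, 24, 6.

ZZZZZZZZZZZZZZZZZZkkkkkkkkkkkkXXXXXXXXXXXXXXXXXXXXXXXXhhhhhh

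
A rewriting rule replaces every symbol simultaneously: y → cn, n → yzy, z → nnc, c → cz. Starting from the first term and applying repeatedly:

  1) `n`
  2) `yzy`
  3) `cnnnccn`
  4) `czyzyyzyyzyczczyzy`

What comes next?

Rewriting the 18 symbols of czyzyyzyyzyczczyzy one by one yields cz nnc cn nnc cn cn nnc cn cn nnc cn cz nnc cz nnc cn nnc cn; concatenated:

cznnccnnnccncnnnccncnnnccncznnccznnccnnnccn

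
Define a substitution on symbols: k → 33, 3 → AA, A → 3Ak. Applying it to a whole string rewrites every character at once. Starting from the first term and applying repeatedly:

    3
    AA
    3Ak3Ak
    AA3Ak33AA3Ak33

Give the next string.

Applying the rule to each of the 14 symbols of AA3Ak33AA3Ak33 gives the pieces 3Ak 3Ak AA 3Ak 33 AA AA 3Ak 3Ak AA 3Ak 33 AA AA, which concatenate to the answer.

3Ak3AkAA3Ak33AAAA3Ak3AkAA3Ak33AAAA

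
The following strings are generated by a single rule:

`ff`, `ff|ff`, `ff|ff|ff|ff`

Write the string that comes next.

s(k+1) = s(k)·|·s(k) — each term doubles the last with '|' between the halves.
Doubling ff|ff|ff|ff with '|' between the halves:

ff|ff|ff|ff|ff|ff|ff|ff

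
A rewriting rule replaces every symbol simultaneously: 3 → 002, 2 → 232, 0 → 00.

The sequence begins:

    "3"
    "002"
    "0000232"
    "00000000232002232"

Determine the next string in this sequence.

00000000000000002320022320000232232002232

Applying the rule to each of the 17 symbols of 00000000232002232 gives the pieces 00 00 00 00 00 00 00 00 232 002 232 00 00 232 232 002 232, which concatenate to the answer.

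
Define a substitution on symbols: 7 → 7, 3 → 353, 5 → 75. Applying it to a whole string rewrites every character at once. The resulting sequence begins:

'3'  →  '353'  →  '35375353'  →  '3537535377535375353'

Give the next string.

353753537753537535377753537535377535375353

Applying the rule to each of the 19 symbols of 3537535377535375353 gives the pieces 353 75 353 7 75 353 75 353 7 7 75 353 75 353 7 75 353 75 353, which concatenate to the answer.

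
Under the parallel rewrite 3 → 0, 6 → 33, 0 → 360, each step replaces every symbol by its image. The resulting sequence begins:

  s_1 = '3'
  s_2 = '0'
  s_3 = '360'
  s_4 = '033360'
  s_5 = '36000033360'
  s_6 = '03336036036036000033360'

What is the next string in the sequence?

3600003336003336003336003336036036036000033360

Applying the rule to each of the 23 symbols of 03336036036036000033360 gives the pieces 360 0 0 0 33 360 0 33 360 0 33 360 0 33 360 360 360 360 0 0 0 33 360, which concatenate to the answer.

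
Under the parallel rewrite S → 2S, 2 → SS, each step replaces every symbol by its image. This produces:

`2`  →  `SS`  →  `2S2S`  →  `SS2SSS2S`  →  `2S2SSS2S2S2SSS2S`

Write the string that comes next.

Applying the rule to each of the 16 symbols of 2S2SSS2S2S2SSS2S gives the pieces SS 2S SS 2S 2S 2S SS 2S SS 2S SS 2S 2S 2S SS 2S, which concatenate to the answer.

SS2SSS2S2S2SSS2SSS2SSS2S2S2SSS2S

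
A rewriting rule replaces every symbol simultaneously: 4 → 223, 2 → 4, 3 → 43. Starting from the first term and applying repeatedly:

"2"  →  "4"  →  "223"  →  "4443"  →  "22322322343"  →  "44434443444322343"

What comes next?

Applying the rule to each of the 17 symbols of 44434443444322343 gives the pieces 223 223 223 43 223 223 223 43 223 223 223 43 4 4 43 223 43, which concatenate to the answer.

223223223432232232234322322322343444322343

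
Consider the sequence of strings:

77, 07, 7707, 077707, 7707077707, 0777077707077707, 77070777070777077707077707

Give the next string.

From term 3 onward, concatenate the second-to-last term with the last: 77·07 = 7707, 07·7707 = 077707, …
Continuing: 0777077707077707 · 77070777070777077707077707 gives term 8.

077707770707770777070777070777077707077707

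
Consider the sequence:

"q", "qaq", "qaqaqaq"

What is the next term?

qaqaqaqaqaqaqaq

s(k+1) = s(k)·a·s(k) — each term doubles the last with 'a' between the halves.
So the next term is two copies of qaqaqaq with 'a' between the halves.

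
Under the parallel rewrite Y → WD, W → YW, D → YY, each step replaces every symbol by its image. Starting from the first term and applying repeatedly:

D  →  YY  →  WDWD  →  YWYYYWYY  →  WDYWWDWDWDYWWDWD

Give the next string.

Rewriting the 16 symbols of WDYWWDWDWDYWWDWD one by one yields YW YY WD YW YW YY YW YY YW YY WD YW YW YY YW YY; concatenated:

YWYYWDYWYWYYYWYYYWYYWDYWYWYYYWYY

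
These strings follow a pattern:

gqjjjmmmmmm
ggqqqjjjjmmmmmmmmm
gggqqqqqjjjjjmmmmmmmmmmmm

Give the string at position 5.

gggggqqqqqqqqqjjjjjjjmmmmmmmmmmmmmmmmmm

Reading off run lengths: g runs 1, 2, 3; q runs 1, 3, 5; j runs 3, 4, 5; m runs 6, 9, 12 — each is linear in n (n = 1, 2, …).
At n = 5 the blocks have lengths 5, 9, 7, 18.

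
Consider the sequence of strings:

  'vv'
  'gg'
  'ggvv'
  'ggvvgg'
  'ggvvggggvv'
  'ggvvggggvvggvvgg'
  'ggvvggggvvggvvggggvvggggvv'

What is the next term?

ggvvggggvvggvvggggvvggggvvggvvggggvvggvvgg

This is a Fibonacci-style word recurrence s(k) = s(k−1)·s(k−2): e.g. gg·vv = ggvv.
Continuing: ggvvggggvvggvvggggvvggggvv · ggvvggggvvggvvgg gives term 8.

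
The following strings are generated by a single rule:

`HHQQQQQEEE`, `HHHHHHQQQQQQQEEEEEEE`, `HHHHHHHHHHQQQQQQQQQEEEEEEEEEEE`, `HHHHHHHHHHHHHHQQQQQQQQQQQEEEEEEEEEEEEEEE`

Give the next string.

HHHHHHHHHHHHHHHHHHQQQQQQQQQQQQQEEEEEEEEEEEEEEEEEEE

Each string has the form H^{4n-2} Q^{2n+3} E^{4n-1} (n = 1, 2, …).
Setting n = 5 gives 18, 13, 19 characters in each block.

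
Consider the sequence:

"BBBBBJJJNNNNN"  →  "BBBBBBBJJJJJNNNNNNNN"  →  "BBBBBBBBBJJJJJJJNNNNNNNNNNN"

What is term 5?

BBBBBBBBBBBBBJJJJJJJJJJJNNNNNNNNNNNNNNNNN

Reading off run lengths: B runs 5, 7, 9; J runs 3, 5, 7; N runs 5, 8, 11 — each is linear in n, where the shown terms are n = 2, 3, 4.
For term 5, n = 6, so the run lengths are 13, 11, 17.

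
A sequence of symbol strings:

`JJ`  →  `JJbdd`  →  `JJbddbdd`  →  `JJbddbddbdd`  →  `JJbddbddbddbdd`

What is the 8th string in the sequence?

Each term is the previous one with bdd appended.
From JJbddbddbddbdd, 3 further steps: JJbddbddbddbdd → JJbddbddbddbddbdd → JJbddbddbddbddbddbdd → (answer).

JJbddbddbddbddbddbddbdd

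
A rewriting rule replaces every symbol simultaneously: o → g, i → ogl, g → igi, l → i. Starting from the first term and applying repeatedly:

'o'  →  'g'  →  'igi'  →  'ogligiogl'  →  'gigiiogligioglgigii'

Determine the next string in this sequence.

igiogligiogloglgigiiogligioglgigiiigiogligioglogl

Replace each of the 19 characters of gigiiogligioglgigii in place — igi ogl igi ogl ogl g igi i ogl igi ogl g igi i igi ogl igi ogl ogl — and concatenate.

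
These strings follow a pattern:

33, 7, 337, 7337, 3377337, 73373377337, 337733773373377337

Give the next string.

This is a Fibonacci-style word recurrence s(k) = s(k−2)·s(k−1): e.g. 33·7 = 337.
So term 8 is 73373377337·337733773373377337.

73373377337337733773373377337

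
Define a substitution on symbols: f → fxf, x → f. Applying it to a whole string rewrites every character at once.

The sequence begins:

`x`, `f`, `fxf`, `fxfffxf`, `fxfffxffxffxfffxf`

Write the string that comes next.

Applying the rule to each of the 17 symbols of fxfffxffxffxfffxf gives the pieces fxf f fxf fxf fxf f fxf fxf f fxf fxf f fxf fxf fxf f fxf, which concatenate to the answer.

fxfffxffxffxfffxffxfffxffxfffxffxffxfffxf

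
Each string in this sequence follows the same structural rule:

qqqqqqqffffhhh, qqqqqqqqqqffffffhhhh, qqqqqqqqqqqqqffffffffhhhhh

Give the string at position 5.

qqqqqqqqqqqqqqqqqqqffffffffffffhhhhhhh

The n-th term is 3n+1 q's then 2n f's then n+1 h's, where the shown terms are n = 2, 3, 4.
For term 5, n = 6, so the run lengths are 19, 12, 7.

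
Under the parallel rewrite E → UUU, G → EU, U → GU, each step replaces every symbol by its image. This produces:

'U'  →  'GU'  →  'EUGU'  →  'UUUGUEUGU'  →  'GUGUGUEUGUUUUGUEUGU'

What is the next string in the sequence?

EUGUEUGUEUGUUUUGUEUGUGUGUGUEUGUUUUGUEUGU

Applying the rule to each of the 19 symbols of GUGUGUEUGUUUUGUEUGU gives the pieces EU GU EU GU EU GU UUU GU EU GU GU GU GU EU GU UUU GU EU GU, which concatenate to the answer.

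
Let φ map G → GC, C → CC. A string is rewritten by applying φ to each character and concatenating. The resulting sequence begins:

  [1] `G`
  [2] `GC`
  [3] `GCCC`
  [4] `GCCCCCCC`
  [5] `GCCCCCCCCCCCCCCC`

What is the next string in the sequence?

φ(GCCCCCCCCCCCCCCC) expands symbol-by-symbol to GC CC CC CC CC CC CC CC CC CC CC CC CC CC CC CC; joining the 16 pieces gives the next term.

GCCCCCCCCCCCCCCCCCCCCCCCCCCCCCCC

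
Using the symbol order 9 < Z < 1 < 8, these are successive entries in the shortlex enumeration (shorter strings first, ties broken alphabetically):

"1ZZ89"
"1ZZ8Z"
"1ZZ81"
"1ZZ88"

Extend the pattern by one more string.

Find the rightmost character of 1ZZ88 below 8, bump it to the next letter, and reset everything to its right to 9.

1Z199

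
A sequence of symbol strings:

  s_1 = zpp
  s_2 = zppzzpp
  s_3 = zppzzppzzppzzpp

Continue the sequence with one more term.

s(k+1) = s(k)·z·s(k) — each term doubles the last with 'z' between the halves.
Doubling zppzzppzzppzzpp with 'z' between the halves:

zppzzppzzppzzppzzppzzppzzppzzpp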